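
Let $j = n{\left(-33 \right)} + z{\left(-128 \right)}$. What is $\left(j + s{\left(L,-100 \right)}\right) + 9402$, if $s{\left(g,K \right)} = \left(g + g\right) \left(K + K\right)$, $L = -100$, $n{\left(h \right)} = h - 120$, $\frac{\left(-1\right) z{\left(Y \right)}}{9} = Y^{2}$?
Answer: $-98207$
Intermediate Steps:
$z{\left(Y \right)} = - 9 Y^{2}$
$n{\left(h \right)} = -120 + h$
$j = -147609$ ($j = \left(-120 - 33\right) - 9 \left(-128\right)^{2} = -153 - 147456 = -147609$)
$s{\left(g,K \right)} = 4 K g$ ($s{\left(g,K \right)} = 2 g 2 K = 4 K g$)
$\left(j + s{\left(L,-100 \right)}\right) + 9402 = \left(-147609 + 4 \left(-100\right) \left(-100\right)\right) + 9402 = \left(-147609 + 40000\right) + 9402 = -107609 + 9402 = -98207$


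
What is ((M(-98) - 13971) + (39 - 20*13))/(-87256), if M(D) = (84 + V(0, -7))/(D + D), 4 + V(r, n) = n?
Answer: 2781705/17102176 ≈ 0.16265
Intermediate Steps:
V(r, n) = -4 + n
M(D) = 73/(2*D) (M(D) = (84 + (-4 - 7))/(D + D) = (84 - 11)/((2*D)) = 73*(1/(2*D)) = 73/(2*D))
((M(-98) - 13971) + (39 - 20*13))/(-87256) = (((73/2)/(-98) - 13971) + (39 - 20*13))/(-87256) = (((73/2)*(-1/98) - 13971) + (39 - 260))*(-1/87256) = ((-73/196 - 13971) - 221)*(-1/87256) = (-2738389/196 - 221)*(-1/87256) = -2781705/196*(-1/87256) = 2781705/17102176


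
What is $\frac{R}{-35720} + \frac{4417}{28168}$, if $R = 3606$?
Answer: $\frac{1003597}{17967160} \approx 0.055857$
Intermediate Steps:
$\frac{R}{-35720} + \frac{4417}{28168} = \frac{3606}{-35720} + \frac{4417}{28168} = 3606 \left(- \frac{1}{35720}\right) + 4417 \cdot \frac{1}{28168} = - \frac{1803}{17860} + \frac{631}{4024} = \frac{1003597}{17967160}$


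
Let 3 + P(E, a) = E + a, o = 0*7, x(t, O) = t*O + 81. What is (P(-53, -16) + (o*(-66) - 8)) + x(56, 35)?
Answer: 1961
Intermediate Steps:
x(t, O) = 81 + O*t (x(t, O) = O*t + 81 = 81 + O*t)
o = 0
P(E, a) = -3 + E + a (P(E, a) = -3 + (E + a) = -3 + E + a)
(P(-53, -16) + (o*(-66) - 8)) + x(56, 35) = ((-3 - 53 - 16) + (0*(-66) - 8)) + (81 + 35*56) = (-72 + (0 - 8)) + (81 + 1960) = (-72 - 8) + 2041 = -80 + 2041 = 1961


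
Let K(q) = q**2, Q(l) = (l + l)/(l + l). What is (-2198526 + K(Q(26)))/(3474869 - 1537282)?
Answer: -2198525/1937587 ≈ -1.1347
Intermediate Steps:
Q(l) = 1 (Q(l) = (2*l)/((2*l)) = (2*l)*(1/(2*l)) = 1)
(-2198526 + K(Q(26)))/(3474869 - 1537282) = (-2198526 + 1**2)/(3474869 - 1537282) = (-2198526 + 1)/1937587 = -2198525*1/1937587 = -2198525/1937587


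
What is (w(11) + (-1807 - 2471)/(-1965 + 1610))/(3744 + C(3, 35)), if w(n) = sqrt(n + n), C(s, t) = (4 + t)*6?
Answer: 713/235365 + sqrt(22)/3978 ≈ 0.0042084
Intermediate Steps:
C(s, t) = 24 + 6*t
w(n) = sqrt(2)*sqrt(n) (w(n) = sqrt(2*n) = sqrt(2)*sqrt(n))
(w(11) + (-1807 - 2471)/(-1965 + 1610))/(3744 + C(3, 35)) = (sqrt(2)*sqrt(11) + (-1807 - 2471)/(-1965 + 1610))/(3744 + (24 + 6*35)) = (sqrt(22) - 4278/(-355))/(3744 + (24 + 210)) = (sqrt(22) - 4278*(-1/355))/(3744 + 234) = (sqrt(22) + 4278/355)/3978 = (4278/355 + sqrt(22))*(1/3978) = 713/235365 + sqrt(22)/3978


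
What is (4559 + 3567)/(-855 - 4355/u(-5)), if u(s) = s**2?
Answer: -20315/2573 ≈ -7.8955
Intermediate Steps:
(4559 + 3567)/(-855 - 4355/u(-5)) = (4559 + 3567)/(-855 - 4355/((-5)**2)) = 8126/(-855 - 4355/25) = 8126/(-855 - 4355*1/25) = 8126/(-855 - 871/5) = 8126/(-5146/5) = 8126*(-5/5146) = -20315/2573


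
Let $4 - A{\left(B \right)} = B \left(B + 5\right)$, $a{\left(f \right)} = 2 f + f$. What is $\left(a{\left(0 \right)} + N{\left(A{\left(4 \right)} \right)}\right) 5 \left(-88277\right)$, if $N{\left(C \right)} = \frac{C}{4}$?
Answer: $3531080$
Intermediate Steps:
$a{\left(f \right)} = 3 f$
$A{\left(B \right)} = 4 - B \left(5 + B\right)$ ($A{\left(B \right)} = 4 - B \left(B + 5\right) = 4 - B \left(5 + B\right)$)
$N{\left(C \right)} = \frac{C}{4}$ ($N{\left(C \right)} = C \frac{1}{4} = \frac{C}{4}$)
$\left(a{\left(0 \right)} + N{\left(A{\left(4 \right)} \right)}\right) 5 \left(-88277\right) = \left(3 \cdot 0 + \frac{4 - 4^{2} - 20}{4}\right) 5 \left(-88277\right) = \left(0 + \frac{4 - 16 - 20}{4}\right) 5 \left(-88277\right) = \left(0 + \frac{1}{4} \left(-32\right)\right) 5 \left(-88277\right) = \left(0 - 8\right) 5 \left(-88277\right) = \left(-8\right) 5 \left(-88277\right) = \left(-40\right) \left(-88277\right) = 3531080$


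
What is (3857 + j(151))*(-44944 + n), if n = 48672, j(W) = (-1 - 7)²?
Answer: 14617488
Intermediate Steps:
j(W) = 64 (j(W) = (-8)² = 64)
(3857 + j(151))*(-44944 + n) = (3857 + 64)*(-44944 + 48672) = 3921*3728 = 14617488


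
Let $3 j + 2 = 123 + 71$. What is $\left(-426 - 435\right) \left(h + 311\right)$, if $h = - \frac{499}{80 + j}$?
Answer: $- \frac{12709795}{48} \approx -2.6479 \cdot 10^{5}$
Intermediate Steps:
$j = 64$ ($j = - \frac{2}{3} + \frac{123 + 71}{3} = - \frac{2}{3} + \frac{1}{3} \cdot 194 = - \frac{2}{3} + \frac{194}{3} = 64$)
$h = - \frac{499}{144}$ ($h = - \frac{499}{80 + 64} = - \frac{499}{144} \approx -3.4653$)
$\left(-426 - 435\right) \left(h + 311\right) = \left(-426 - 435\right) \left(- \frac{499}{144} + 311\right) = \left(-861\right) \frac{44285}{144} = - \frac{12709795}{48}$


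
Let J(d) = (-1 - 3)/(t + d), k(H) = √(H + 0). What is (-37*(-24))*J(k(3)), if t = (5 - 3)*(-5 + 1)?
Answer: 28416/61 + 3552*√3/61 ≈ 566.69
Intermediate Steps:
k(H) = √H
t = -8 (t = 2*(-4) = -8)
J(d) = -4/(-8 + d) (J(d) = (-1 - 3)/(-8 + d) = -4/(-8 + d))
(-37*(-24))*J(k(3)) = (-37*(-24))*(-4/(-8 + √3)) = 888*(-4/(-8 + √3)) = -3552/(-8 + √3)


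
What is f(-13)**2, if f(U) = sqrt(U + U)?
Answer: -26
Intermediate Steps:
f(U) = sqrt(2)*sqrt(U) (f(U) = sqrt(2*U) = sqrt(2)*sqrt(U))
f(-13)**2 = (sqrt(2)*sqrt(-13))**2 = (sqrt(2)*(I*sqrt(13)))**2 = (I*sqrt(26))**2 = -26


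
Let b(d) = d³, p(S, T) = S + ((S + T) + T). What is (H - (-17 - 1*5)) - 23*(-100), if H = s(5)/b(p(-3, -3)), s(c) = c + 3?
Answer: 501551/216 ≈ 2322.0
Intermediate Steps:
p(S, T) = 2*S + 2*T (p(S, T) = S + (S + 2*T) = 2*S + 2*T)
s(c) = 3 + c
H = -1/216 (H = (3 + 5)/((2*(-3) + 2*(-3))³) = 8/((-6 - 6)³) = 8/((-12)³) = 8/(-1728) = 8*(-1/1728) = -1/216 ≈ -0.0046296)
(H - (-17 - 1*5)) - 23*(-100) = (-1/216 - (-17 - 1*5)) - 23*(-100) = (-1/216 - (-17 - 5)) + 2300 = (-1/216 - 1*(-22)) + 2300 = (-1/216 + 22) + 2300 = 4751/216 + 2300 = 501551/216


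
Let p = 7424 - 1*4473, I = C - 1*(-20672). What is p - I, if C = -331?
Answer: -17390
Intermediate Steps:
I = 20341 (I = -331 - 1*(-20672) = -331 + 20672 = 20341)
p = 2951 (p = 7424 - 4473 = 2951)
p - I = 2951 - 1*20341 = 2951 - 20341 = -17390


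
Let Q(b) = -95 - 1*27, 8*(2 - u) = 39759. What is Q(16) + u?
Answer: -40719/8 ≈ -5089.9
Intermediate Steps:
u = -39743/8 (u = 2 - 1/8*39759 = 2 - 39759/8 = -39743/8 ≈ -4967.9)
Q(b) = -122 (Q(b) = -95 - 27 = -122)
Q(16) + u = -122 - 39743/8 = -40719/8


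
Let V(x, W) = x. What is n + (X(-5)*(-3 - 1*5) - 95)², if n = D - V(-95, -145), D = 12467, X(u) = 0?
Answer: 21587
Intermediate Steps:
n = 12562 (n = 12467 - 1*(-95) = 12467 + 95 = 12562)
n + (X(-5)*(-3 - 1*5) - 95)² = 12562 + (0*(-3 - 1*5) - 95)² = 12562 + (0*(-3 - 5) - 95)² = 12562 + (0*(-8) - 95)² = 12562 + (0 - 95)² = 12562 + (-95)² = 12562 + 9025 = 21587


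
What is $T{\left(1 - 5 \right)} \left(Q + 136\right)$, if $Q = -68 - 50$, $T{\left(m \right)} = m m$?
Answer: $288$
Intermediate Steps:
$T{\left(m \right)} = m^{2}$
$Q = -118$
$T{\left(1 - 5 \right)} \left(Q + 136\right) = \left(1 - 5\right)^{2} \left(-118 + 136\right) = \left(-4\right)^{2} \cdot 18 = 16 \cdot 18 = 288$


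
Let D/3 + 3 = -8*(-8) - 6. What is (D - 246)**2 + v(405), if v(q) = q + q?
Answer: 7371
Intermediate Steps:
v(q) = 2*q
D = 165 (D = -9 + 3*(-8*(-8) - 6) = -9 + 3*(64 - 6) = -9 + 3*58 = -9 + 174 = 165)
(D - 246)**2 + v(405) = (165 - 246)**2 + 2*405 = (-81)**2 + 810 = 6561 + 810 = 7371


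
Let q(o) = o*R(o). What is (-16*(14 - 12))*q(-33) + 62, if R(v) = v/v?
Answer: 1118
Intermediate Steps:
R(v) = 1
q(o) = o (q(o) = o*1 = o)
(-16*(14 - 12))*q(-33) + 62 = -16*(14 - 12)*(-33) + 62 = -16*2*(-33) + 62 = -32*(-33) + 62 = 1056 + 62 = 1118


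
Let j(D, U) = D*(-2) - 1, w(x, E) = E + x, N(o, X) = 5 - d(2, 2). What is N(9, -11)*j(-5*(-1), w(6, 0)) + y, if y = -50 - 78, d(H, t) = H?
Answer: -161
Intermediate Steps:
N(o, X) = 3 (N(o, X) = 5 - 1*2 = 5 - 2 = 3)
y = -128
j(D, U) = -1 - 2*D (j(D, U) = -2*D - 1 = -1 - 2*D)
N(9, -11)*j(-5*(-1), w(6, 0)) + y = 3*(-1 - (-10)*(-1)) - 128 = 3*(-1 - 2*5) - 128 = 3*(-1 - 10) - 128 = 3*(-11) - 128 = -33 - 128 = -161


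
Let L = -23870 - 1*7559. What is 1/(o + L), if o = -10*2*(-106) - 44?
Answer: -1/29353 ≈ -3.4068e-5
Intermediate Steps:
L = -31429 (L = -23870 - 7559 = -31429)
o = 2076 (o = -20*(-106) - 44 = 2120 - 44 = 2076)
1/(o + L) = 1/(2076 - 31429) = 1/(-29353) = -1/29353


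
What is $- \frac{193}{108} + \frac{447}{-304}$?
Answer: $- \frac{26737}{8208} \approx -3.2574$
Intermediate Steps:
$- \frac{193}{108} + \frac{447}{-304} = \left(-193\right) \frac{1}{108} + 447 \left(- \frac{1}{304}\right) = - \frac{193}{108} - \frac{447}{304} = - \frac{26737}{8208}$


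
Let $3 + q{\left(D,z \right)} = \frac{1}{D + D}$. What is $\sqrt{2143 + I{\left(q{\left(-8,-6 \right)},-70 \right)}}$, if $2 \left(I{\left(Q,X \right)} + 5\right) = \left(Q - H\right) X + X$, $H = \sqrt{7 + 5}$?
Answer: $\frac{\sqrt{35363 + 1120 \sqrt{3}}}{4} \approx 48.285$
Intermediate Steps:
$H = 2 \sqrt{3}$ ($H = \sqrt{12} = 2 \sqrt{3} \approx 3.4641$)
$q{\left(D,z \right)} = -3 + \frac{1}{2 D}$ ($q{\left(D,z \right)} = -3 + \frac{1}{D + D} = -3 + \frac{1}{2 D}$)
$I{\left(Q,X \right)} = -5 + \frac{X}{2} + \frac{X \left(Q - 2 \sqrt{3}\right)}{2}$ ($I{\left(Q,X \right)} = -5 + \frac{\left(Q - 2 \sqrt{3}\right) X + X}{2} = -5 + \frac{X \left(Q - 2 \sqrt{3}\right) + X}{2} = -5 + \frac{X + X \left(Q - 2 \sqrt{3}\right)}{2} = -5 + \left(\frac{X}{2} + \frac{X \left(Q - 2 \sqrt{3}\right)}{2}\right) = -5 + \frac{X}{2} + \frac{X \left(Q - 2 \sqrt{3}\right)}{2}$)
$\sqrt{2143 + I{\left(q{\left(-8,-6 \right)},-70 \right)}} = \sqrt{2143 + \left(-5 + \frac{1}{2} \left(-70\right) + \frac{1}{2} \left(-3 + \frac{1}{2 \left(-8\right)}\right) \left(-70\right) - - 70 \sqrt{3}\right)} = \sqrt{2143 + \left(-5 - 35 + \frac{1}{2} \left(-3 + \frac{1}{2} \left(- \frac{1}{8}\right)\right) \left(-70\right) + 70 \sqrt{3}\right)} = \sqrt{2143 + \left(-5 - 35 + \frac{1}{2} \left(-3 - \frac{1}{16}\right) \left(-70\right) + 70 \sqrt{3}\right)} = \sqrt{2143 + \left(-5 - 35 + \frac{1}{2} \left(- \frac{49}{16}\right) \left(-70\right) + 70 \sqrt{3}\right)} = \sqrt{2143 + \left(-5 - 35 + \frac{1715}{16} + 70 \sqrt{3}\right)} = \sqrt{2143 + \left(\frac{1075}{16} + 70 \sqrt{3}\right)} = \sqrt{\frac{35363}{16} + 70 \sqrt{3}}$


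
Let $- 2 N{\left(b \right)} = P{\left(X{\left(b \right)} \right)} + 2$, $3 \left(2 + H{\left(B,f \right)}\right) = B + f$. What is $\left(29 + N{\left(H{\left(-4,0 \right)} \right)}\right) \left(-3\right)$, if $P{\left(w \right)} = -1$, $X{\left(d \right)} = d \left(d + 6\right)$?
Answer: $- \frac{171}{2} \approx -85.5$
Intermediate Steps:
$X{\left(d \right)} = d \left(6 + d\right)$
$H{\left(B,f \right)} = -2 + \frac{B}{3} + \frac{f}{3}$ ($H{\left(B,f \right)} = -2 + \frac{B + f}{3} = -2 + \left(\frac{B}{3} + \frac{f}{3}\right) = -2 + \frac{B}{3} + \frac{f}{3}$)
$N{\left(b \right)} = - \frac{1}{2}$ ($N{\left(b \right)} = - \frac{-1 + 2}{2} = \left(- \frac{1}{2}\right) 1 = - \frac{1}{2}$)
$\left(29 + N{\left(H{\left(-4,0 \right)} \right)}\right) \left(-3\right) = \left(29 - \frac{1}{2}\right) \left(-3\right) = \frac{57}{2} \left(-3\right) = - \frac{171}{2}$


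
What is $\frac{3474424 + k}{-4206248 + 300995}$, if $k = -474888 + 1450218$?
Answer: $- \frac{4449754}{3905253} \approx -1.1394$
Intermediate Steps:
$k = 975330$
$\frac{3474424 + k}{-4206248 + 300995} = \frac{3474424 + 975330}{-4206248 + 300995} = \frac{4449754}{-3905253} = 4449754 \left(- \frac{1}{3905253}\right) = - \frac{4449754}{3905253}$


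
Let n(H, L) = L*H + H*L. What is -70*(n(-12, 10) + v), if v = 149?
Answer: 6370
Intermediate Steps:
n(H, L) = 2*H*L (n(H, L) = H*L + H*L = 2*H*L)
-70*(n(-12, 10) + v) = -70*(2*(-12)*10 + 149) = -70*(-240 + 149) = -70*(-91) = 6370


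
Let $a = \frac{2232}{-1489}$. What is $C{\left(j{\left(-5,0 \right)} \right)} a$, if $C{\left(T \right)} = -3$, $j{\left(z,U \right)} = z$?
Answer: $\frac{6696}{1489} \approx 4.497$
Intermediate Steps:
$a = - \frac{2232}{1489}$ ($a = 2232 \left(- \frac{1}{1489}\right) = - \frac{2232}{1489} \approx -1.499$)
$C{\left(j{\left(-5,0 \right)} \right)} a = \left(-3\right) \left(- \frac{2232}{1489}\right) = \frac{6696}{1489}$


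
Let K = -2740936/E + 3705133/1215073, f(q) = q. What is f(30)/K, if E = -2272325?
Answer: 2510037049750/356051626441 ≈ 7.0496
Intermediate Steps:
K = 1068154879323/251003704975 (K = -2740936/(-2272325) + 3705133/1215073 = -2740936*(-1/2272325) + 3705133*(1/1215073) = 249176/206575 + 3705133/1215073 = 1068154879323/251003704975 ≈ 4.2555)
f(30)/K = 30/(1068154879323/251003704975) = 30*(251003704975/1068154879323) = 2510037049750/356051626441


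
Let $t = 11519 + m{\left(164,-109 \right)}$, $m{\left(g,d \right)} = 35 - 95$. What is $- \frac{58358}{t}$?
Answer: $- \frac{58358}{11459} \approx -5.0928$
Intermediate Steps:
$m{\left(g,d \right)} = -60$ ($m{\left(g,d \right)} = 35 - 95 = -60$)
$t = 11459$ ($t = 11519 - 60 = 11459$)
$- \frac{58358}{t} = - \frac{58358}{11459}$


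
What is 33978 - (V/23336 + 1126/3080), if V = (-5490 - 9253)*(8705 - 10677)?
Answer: 147037059539/4492180 ≈ 32732.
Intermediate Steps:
V = 29073196 (V = -14743*(-1972) = 29073196)
33978 - (V/23336 + 1126/3080) = 33978 - (29073196/23336 + 1126/3080) = 33978 - (29073196*(1/23336) + 1126*(1/3080)) = 33978 - (7268299/5834 + 563/1540) = 33978 - 1*5598232501/4492180 = 33978 - 5598232501/4492180 = 147037059539/4492180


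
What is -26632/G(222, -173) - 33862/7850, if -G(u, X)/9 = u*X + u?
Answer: -740371292/168606225 ≈ -4.3911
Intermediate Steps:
G(u, X) = -9*u - 9*X*u (G(u, X) = -9*(u*X + u) = -9*(X*u + u) = -9*(u + X*u) = -9*u - 9*X*u)
-26632/G(222, -173) - 33862/7850 = -26632*(-1/(1998*(1 - 173))) - 33862/7850 = -26632/((-9*222*(-172))) - 33862*1/7850 = -26632/343656 - 16931/3925 = -26632*1/343656 - 16931/3925 = -3329/42957 - 16931/3925 = -740371292/168606225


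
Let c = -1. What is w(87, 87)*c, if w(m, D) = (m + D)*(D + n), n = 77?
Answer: -28536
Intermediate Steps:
w(m, D) = (77 + D)*(D + m) (w(m, D) = (m + D)*(D + 77) = (D + m)*(77 + D) = (77 + D)*(D + m))
w(87, 87)*c = (87² + 77*87 + 77*87 + 87*87)*(-1) = (7569 + 6699 + 6699 + 7569)*(-1) = 28536*(-1) = -28536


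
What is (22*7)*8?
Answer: 1232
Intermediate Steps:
(22*7)*8 = 154*8 = 1232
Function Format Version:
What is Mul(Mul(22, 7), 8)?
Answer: 1232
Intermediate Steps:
Mul(Mul(22, 7), 8) = Mul(154, 8) = 1232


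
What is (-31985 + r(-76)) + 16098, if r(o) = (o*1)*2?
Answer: -16039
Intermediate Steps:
r(o) = 2*o (r(o) = o*2 = 2*o)
(-31985 + r(-76)) + 16098 = (-31985 + 2*(-76)) + 16098 = (-31985 - 152) + 16098 = -32137 + 16098 = -16039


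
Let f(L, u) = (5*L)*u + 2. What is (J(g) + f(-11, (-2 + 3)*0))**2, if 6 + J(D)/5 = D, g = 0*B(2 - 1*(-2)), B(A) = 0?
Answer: 784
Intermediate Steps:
f(L, u) = 2 + 5*L*u (f(L, u) = 5*L*u + 2 = 2 + 5*L*u)
g = 0 (g = 0*0 = 0)
J(D) = -30 + 5*D
(J(g) + f(-11, (-2 + 3)*0))**2 = ((-30 + 5*0) + (2 + 5*(-11)*((-2 + 3)*0)))**2 = ((-30 + 0) + (2 + 5*(-11)*(1*0)))**2 = (-30 + (2 + 5*(-11)*0))**2 = (-30 + (2 + 0))**2 = (-30 + 2)**2 = (-28)**2 = 784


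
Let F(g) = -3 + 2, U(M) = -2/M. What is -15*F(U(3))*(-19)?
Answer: -285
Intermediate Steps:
F(g) = -1
-15*F(U(3))*(-19) = -15*(-1)*(-19) = 15*(-19) = -285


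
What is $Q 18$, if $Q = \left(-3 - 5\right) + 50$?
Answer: $756$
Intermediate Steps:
$Q = 42$ ($Q = \left(-3 - 5\right) + 50 = -8 + 50 = 42$)
$Q 18 = 42 \cdot 18 = 756$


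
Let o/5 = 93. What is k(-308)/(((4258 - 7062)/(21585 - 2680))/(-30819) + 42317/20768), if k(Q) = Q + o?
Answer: 172701801129120/2241395195117 ≈ 77.051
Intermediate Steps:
o = 465 (o = 5*93 = 465)
k(Q) = 465 + Q (k(Q) = Q + 465 = 465 + Q)
k(-308)/(((4258 - 7062)/(21585 - 2680))/(-30819) + 42317/20768) = (465 - 308)/(((4258 - 7062)/(21585 - 2680))/(-30819) + 42317/20768) = 157/(-2804/18905*(-1/30819) + 42317*(1/20768)) = 157/(-2804*1/18905*(-1/30819) + 3847/1888) = 157/(-2804/18905*(-1/30819) + 3847/1888) = 157/(2804/582633195 + 3847/1888) = 157/(2241395195117/1100011472160) = 157*(1100011472160/2241395195117) = 172701801129120/2241395195117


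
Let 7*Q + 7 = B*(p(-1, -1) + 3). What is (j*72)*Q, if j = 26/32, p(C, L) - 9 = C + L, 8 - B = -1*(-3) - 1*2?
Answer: 1053/2 ≈ 526.50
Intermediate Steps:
B = 7 (B = 8 - (-1*(-3) - 1*2) = 8 - (3 - 2) = 8 - 1*1 = 8 - 1 = 7)
p(C, L) = 9 + C + L (p(C, L) = 9 + (C + L) = 9 + C + L)
Q = 9 (Q = -1 + (7*((9 - 1 - 1) + 3))/7 = -1 + (7*(7 + 3))/7 = -1 + (7*10)/7 = -1 + (⅐)*70 = -1 + 10 = 9)
j = 13/16 (j = 26*(1/32) = 13/16 ≈ 0.81250)
(j*72)*Q = ((13/16)*72)*9 = (117/2)*9 = 1053/2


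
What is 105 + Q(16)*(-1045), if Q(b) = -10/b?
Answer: 6065/8 ≈ 758.13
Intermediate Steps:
105 + Q(16)*(-1045) = 105 - 10/16*(-1045) = 105 - 10*1/16*(-1045) = 105 - 5/8*(-1045) = 105 + 5225/8 = 6065/8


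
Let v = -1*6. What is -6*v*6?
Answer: 216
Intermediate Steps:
v = -6
-6*v*6 = -6*(-6)*6 = 36*6 = 216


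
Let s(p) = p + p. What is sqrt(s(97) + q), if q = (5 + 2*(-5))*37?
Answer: 3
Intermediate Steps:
s(p) = 2*p
q = -185 (q = (5 - 10)*37 = -5*37 = -185)
sqrt(s(97) + q) = sqrt(2*97 - 185) = sqrt(194 - 185) = sqrt(9) = 3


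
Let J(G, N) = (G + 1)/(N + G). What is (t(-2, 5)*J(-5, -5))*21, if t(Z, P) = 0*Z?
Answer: 0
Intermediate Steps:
t(Z, P) = 0
J(G, N) = (1 + G)/(G + N)
(t(-2, 5)*J(-5, -5))*21 = (0*((1 - 5)/(-5 - 5)))*21 = (0*(-4/(-10)))*21 = (0*(-1/10*(-4)))*21 = (0*(2/5))*21 = 0*21 = 0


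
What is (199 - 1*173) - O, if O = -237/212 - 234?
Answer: 55357/212 ≈ 261.12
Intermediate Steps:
O = -49845/212 (O = -237*1/212 - 234 = -237/212 - 234 = -49845/212 ≈ -235.12)
(199 - 1*173) - O = (199 - 1*173) - 1*(-49845/212) = (199 - 173) + 49845/212 = 26 + 49845/212 = 55357/212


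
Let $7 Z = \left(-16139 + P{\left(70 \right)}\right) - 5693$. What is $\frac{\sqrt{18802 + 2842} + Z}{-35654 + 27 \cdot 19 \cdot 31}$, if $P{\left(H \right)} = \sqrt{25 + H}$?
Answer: $\frac{21832}{138257} - \frac{2 \sqrt{5411}}{19751} - \frac{\sqrt{95}}{138257} \approx 0.15039$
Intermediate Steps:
$Z = - \frac{21832}{7} + \frac{\sqrt{95}}{7}$ ($Z = \frac{\left(-16139 + \sqrt{25 + 70}\right) - 5693}{7} = \frac{\left(-16139 + \sqrt{95}\right) - 5693}{7} = \frac{-21832 + \sqrt{95}}{7} = - \frac{21832}{7} + \frac{\sqrt{95}}{7} \approx -3117.5$)
$\frac{\sqrt{18802 + 2842} + Z}{-35654 + 27 \cdot 19 \cdot 31} = \frac{\sqrt{18802 + 2842} - \left(\frac{21832}{7} - \frac{\sqrt{95}}{7}\right)}{-35654 + 27 \cdot 19 \cdot 31} = \frac{\sqrt{21644} - \left(\frac{21832}{7} - \frac{\sqrt{95}}{7}\right)}{-35654 + 513 \cdot 31} = \frac{2 \sqrt{5411} - \left(\frac{21832}{7} - \frac{\sqrt{95}}{7}\right)}{-35654 + 15903} = \frac{- \frac{21832}{7} + 2 \sqrt{5411} + \frac{\sqrt{95}}{7}}{-19751} = \left(- \frac{21832}{7} + 2 \sqrt{5411} + \frac{\sqrt{95}}{7}\right) \left(- \frac{1}{19751}\right) = \frac{21832}{138257} - \frac{2 \sqrt{5411}}{19751} - \frac{\sqrt{95}}{138257}$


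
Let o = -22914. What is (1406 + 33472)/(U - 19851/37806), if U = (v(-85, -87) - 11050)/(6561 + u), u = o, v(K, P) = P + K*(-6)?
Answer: 7187675888268/25713653 ≈ 2.7953e+5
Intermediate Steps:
v(K, P) = P - 6*K
u = -22914
U = 10627/16353 (U = ((-87 - 6*(-85)) - 11050)/(6561 - 22914) = ((-87 + 510) - 11050)/(-16353) = (423 - 11050)*(-1/16353) = -10627*(-1/16353) = 10627/16353 ≈ 0.64985)
(1406 + 33472)/(U - 19851/37806) = (1406 + 33472)/(10627/16353 - 19851/37806) = 34878/(10627/16353 - 19851*1/37806) = 34878/(10627/16353 - 6617/12602) = 34878/(25713653/206080506) = 34878*(206080506/25713653) = 7187675888268/25713653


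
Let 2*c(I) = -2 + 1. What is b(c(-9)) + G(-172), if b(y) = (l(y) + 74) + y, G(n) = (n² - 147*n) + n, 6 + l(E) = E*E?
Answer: 219055/4 ≈ 54764.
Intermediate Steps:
c(I) = -½ (c(I) = (-2 + 1)/2 = (½)*(-1) = -½)
l(E) = -6 + E² (l(E) = -6 + E*E = -6 + E²)
G(n) = n² - 146*n
b(y) = 68 + y + y² (b(y) = ((-6 + y²) + 74) + y = (68 + y²) + y = 68 + y + y²)
b(c(-9)) + G(-172) = (68 - ½ + (-½)²) - 172*(-146 - 172) = (68 - ½ + ¼) - 172*(-318) = 271/4 + 54696 = 219055/4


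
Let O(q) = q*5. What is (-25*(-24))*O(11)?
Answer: 33000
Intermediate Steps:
O(q) = 5*q
(-25*(-24))*O(11) = (-25*(-24))*(5*11) = 600*55 = 33000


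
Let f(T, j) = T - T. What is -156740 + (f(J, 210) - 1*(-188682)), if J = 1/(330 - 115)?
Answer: 31942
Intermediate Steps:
J = 1/215 ≈ 0.0046512
f(T, j) = 0
-156740 + (f(J, 210) - 1*(-188682)) = -156740 + (0 - 1*(-188682)) = -156740 + (0 + 188682) = -156740 + 188682 = 31942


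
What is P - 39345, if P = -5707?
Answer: -45052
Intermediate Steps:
P - 39345 = -5707 - 39345 = -45052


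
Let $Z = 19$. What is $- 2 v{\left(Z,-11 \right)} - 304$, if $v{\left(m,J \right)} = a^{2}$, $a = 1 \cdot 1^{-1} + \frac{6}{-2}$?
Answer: $-312$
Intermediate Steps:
$a = -2$ ($a = 1 \cdot 1 + 6 \left(- \frac{1}{2}\right) = 1 - 3 = -2$)
$v{\left(m,J \right)} = 4$ ($v{\left(m,J \right)} = \left(-2\right)^{2} = 4$)
$- 2 v{\left(Z,-11 \right)} - 304 = \left(-2\right) 4 - 304 = -8 - 304 = -312$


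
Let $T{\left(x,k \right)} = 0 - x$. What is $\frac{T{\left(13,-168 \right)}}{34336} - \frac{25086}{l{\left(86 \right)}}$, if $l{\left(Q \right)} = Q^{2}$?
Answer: $- \frac{215362261}{63487264} \approx -3.3922$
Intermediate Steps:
$T{\left(x,k \right)} = - x$
$\frac{T{\left(13,-168 \right)}}{34336} - \frac{25086}{l{\left(86 \right)}} = \frac{\left(-1\right) 13}{34336} - \frac{25086}{86^{2}} = \left(-13\right) \frac{1}{34336} - \frac{25086}{7396} = - \frac{13}{34336} - \frac{12543}{3698} = - \frac{215362261}{63487264}$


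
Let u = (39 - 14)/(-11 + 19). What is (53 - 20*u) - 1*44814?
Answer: -89647/2 ≈ -44824.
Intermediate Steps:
u = 25/8 ≈ 3.1250
(53 - 20*u) - 1*44814 = (53 - 20*25/8) - 1*44814 = (53 - 125/2) - 44814 = -19/2 - 44814 = -89647/2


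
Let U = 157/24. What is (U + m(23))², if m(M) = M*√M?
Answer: 7032841/576 + 3611*√23/12 ≈ 13653.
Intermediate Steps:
U = 157/24 (U = 157*(1/24) = 157/24 ≈ 6.5417)
m(M) = M^(3/2)
(U + m(23))² = (157/24 + 23^(3/2))² = (157/24 + 23*√23)²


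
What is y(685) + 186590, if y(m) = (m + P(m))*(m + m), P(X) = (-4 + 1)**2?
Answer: 1137370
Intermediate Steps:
P(X) = 9 (P(X) = (-3)**2 = 9)
y(m) = 2*m*(9 + m) (y(m) = (m + 9)*(m + m) = (9 + m)*(2*m) = 2*m*(9 + m))
y(685) + 186590 = 2*685*(9 + 685) + 186590 = 2*685*694 + 186590 = 950780 + 186590 = 1137370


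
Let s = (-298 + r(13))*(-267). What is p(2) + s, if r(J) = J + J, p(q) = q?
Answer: 72626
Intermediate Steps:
r(J) = 2*J
s = 72624 (s = (-298 + 2*13)*(-267) = (-298 + 26)*(-267) = -272*(-267) = 72624)
p(2) + s = 2 + 72624 = 72626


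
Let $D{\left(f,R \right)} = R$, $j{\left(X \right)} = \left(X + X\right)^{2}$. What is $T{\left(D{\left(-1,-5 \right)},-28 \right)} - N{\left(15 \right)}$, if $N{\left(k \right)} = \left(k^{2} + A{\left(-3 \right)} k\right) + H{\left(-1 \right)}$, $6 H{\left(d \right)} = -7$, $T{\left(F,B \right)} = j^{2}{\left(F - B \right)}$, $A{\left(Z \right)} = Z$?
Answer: $\frac{26863663}{6} \approx 4.4773 \cdot 10^{6}$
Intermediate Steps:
$j{\left(X \right)} = 4 X^{2}$ ($j{\left(X \right)} = \left(2 X\right)^{2} = 4 X^{2}$)
$T{\left(F,B \right)} = 16 \left(F - B\right)^{4}$ ($T{\left(F,B \right)} = \left(4 \left(F - B\right)^{2}\right)^{2} = 16 \left(F - B\right)^{4}$)
$H{\left(d \right)} = - \frac{7}{6}$ ($H{\left(d \right)} = \frac{1}{6} \left(-7\right) = - \frac{7}{6}$)
$N{\left(k \right)} = - \frac{7}{6} + k^{2} - 3 k$ ($N{\left(k \right)} = \left(k^{2} - 3 k\right) - \frac{7}{6} = - \frac{7}{6} + k^{2} - 3 k$)
$T{\left(D{\left(-1,-5 \right)},-28 \right)} - N{\left(15 \right)} = 16 \left(-28 - -5\right)^{4} - \left(- \frac{7}{6} + 15^{2} - 45\right) = 16 \left(-28 + 5\right)^{4} - \left(- \frac{7}{6} + 225 - 45\right) = 16 \left(-23\right)^{4} - \frac{1073}{6} = 16 \cdot 279841 - \frac{1073}{6} = 4477456 - \frac{1073}{6} = \frac{26863663}{6}$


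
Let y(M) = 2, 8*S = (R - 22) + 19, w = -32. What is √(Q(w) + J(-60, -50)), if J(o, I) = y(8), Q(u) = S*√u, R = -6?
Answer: √(8 - 18*I*√2)/2 ≈ 2.0822 - 1.5282*I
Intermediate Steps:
S = -9/8 (S = ((-6 - 22) + 19)/8 = (-28 + 19)/8 = (⅛)*(-9) = -9/8 ≈ -1.1250)
Q(u) = -9*√u/8
J(o, I) = 2
√(Q(w) + J(-60, -50)) = √(-9*I*√2/2 + 2) = √(2 - 9*I*√2/2)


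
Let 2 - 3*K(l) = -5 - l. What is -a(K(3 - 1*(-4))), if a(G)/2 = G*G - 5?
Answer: -302/9 ≈ -33.556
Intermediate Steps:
K(l) = 7/3 + l/3 (K(l) = ⅔ - (-5 - l)/3 = ⅔ + (5/3 + l/3) = 7/3 + l/3)
a(G) = -10 + 2*G² (a(G) = 2*(G*G - 5) = 2*(G² - 5) = 2*(-5 + G²) = -10 + 2*G²)
-a(K(3 - 1*(-4))) = -(-10 + 2*(7/3 + (3 - 1*(-4))/3)²) = -(-10 + 2*(7/3 + (3 + 4)/3)²) = -(-10 + 2*(7/3 + (⅓)*7)²) = -(-10 + 2*(7/3 + 7/3)²) = -(-10 + 2*(14/3)²) = -(-10 + 2*(196/9)) = -(-10 + 392/9) = -1*302/9 = -302/9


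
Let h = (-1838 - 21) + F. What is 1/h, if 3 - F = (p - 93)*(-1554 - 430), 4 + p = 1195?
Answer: 1/2176576 ≈ 4.5944e-7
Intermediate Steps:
p = 1191 (p = -4 + 1195 = 1191)
F = 2178435 (F = 3 - (1191 - 93)*(-1554 - 430) = 3 - 1098*(-1984) = 3 - 1*(-2178432) = 3 + 2178432 = 2178435)
h = 2176576 (h = (-1838 - 21) + 2178435 = -1859 + 2178435 = 2176576)
1/h = 1/2176576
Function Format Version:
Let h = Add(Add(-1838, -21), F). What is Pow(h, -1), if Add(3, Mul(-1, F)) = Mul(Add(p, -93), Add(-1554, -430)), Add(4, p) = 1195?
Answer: Rational(1, 2176576) ≈ 4.5944e-7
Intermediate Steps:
p = 1191 (p = Add(-4, 1195) = 1191)
F = 2178435 (F = Add(3, Mul(-1, Mul(Add(1191, -93), Add(-1554, -430)))) = Add(3, Mul(-1, Mul(1098, -1984))) = Add(3, Mul(-1, -2178432)) = Add(3, 2178432) = 2178435)
h = 2176576 (h = Add(Add(-1838, -21), 2178435) = Add(-1859, 2178435) = 2176576)
Pow(h, -1) = Pow(2176576, -1) = Rational(1, 2176576)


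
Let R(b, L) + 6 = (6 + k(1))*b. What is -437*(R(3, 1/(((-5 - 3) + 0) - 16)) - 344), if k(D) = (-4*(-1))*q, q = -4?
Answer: 166060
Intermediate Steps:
k(D) = -16 (k(D) = -4*(-1)*(-4) = 4*(-4) = -16)
R(b, L) = -6 - 10*b (R(b, L) = -6 + (6 - 16)*b = -6 - 10*b)
-437*(R(3, 1/(((-5 - 3) + 0) - 16)) - 344) = -437*((-6 - 10*3) - 344) = -437*((-6 - 30) - 344) = -437*(-36 - 344) = -437*(-380) = 166060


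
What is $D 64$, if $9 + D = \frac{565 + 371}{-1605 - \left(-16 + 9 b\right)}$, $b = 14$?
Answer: $- \frac{1047744}{1715} \approx -610.93$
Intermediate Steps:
$D = - \frac{16371}{1715}$ ($D = -9 + \frac{565 + 371}{-1605 + \left(16 - 126\right)} = -9 + \frac{936}{-1605 + \left(16 - 126\right)} = -9 + \frac{936}{-1605 - 110} = -9 + \frac{936}{-1715} = -9 + 936 \left(- \frac{1}{1715}\right) = -9 - \frac{936}{1715} = - \frac{16371}{1715} \approx -9.5458$)
$D 64 = \left(- \frac{16371}{1715}\right) 64 = - \frac{1047744}{1715}$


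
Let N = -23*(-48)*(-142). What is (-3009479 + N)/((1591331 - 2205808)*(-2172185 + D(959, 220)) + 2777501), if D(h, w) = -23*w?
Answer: -3166247/1337869753366 ≈ -2.3666e-6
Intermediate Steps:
N = -156768 (N = 1104*(-142) = -156768)
(-3009479 + N)/((1591331 - 2205808)*(-2172185 + D(959, 220)) + 2777501) = (-3009479 - 156768)/((1591331 - 2205808)*(-2172185 - 23*220) + 2777501) = -3166247/(-614477*(-2172185 - 5060) + 2777501) = -3166247/(-614477*(-2177245) + 2777501) = -3166247/(1337866975865 + 2777501) = -3166247/1337869753366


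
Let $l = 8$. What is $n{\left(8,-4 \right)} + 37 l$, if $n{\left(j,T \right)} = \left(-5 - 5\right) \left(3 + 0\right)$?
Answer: $266$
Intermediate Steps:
$n{\left(j,T \right)} = -30$ ($n{\left(j,T \right)} = \left(-10\right) 3 = -30$)
$n{\left(8,-4 \right)} + 37 l = -30 + 37 \cdot 8 = -30 + 296 = 266$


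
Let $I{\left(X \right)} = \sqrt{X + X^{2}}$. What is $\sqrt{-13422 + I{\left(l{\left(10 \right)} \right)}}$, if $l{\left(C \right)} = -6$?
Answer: $\sqrt{-13422 + \sqrt{30}} \approx 115.83 i$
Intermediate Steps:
$\sqrt{-13422 + I{\left(l{\left(10 \right)} \right)}} = \sqrt{-13422 + \sqrt{- 6 \left(1 - 6\right)}} = \sqrt{-13422 + \sqrt{\left(-6\right) \left(-5\right)}} = \sqrt{-13422 + \sqrt{30}}$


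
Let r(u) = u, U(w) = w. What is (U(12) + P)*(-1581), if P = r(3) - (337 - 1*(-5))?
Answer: 516987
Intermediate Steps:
P = -339 (P = 3 - (337 - 1*(-5)) = 3 - (337 + 5) = 3 - 1*342 = 3 - 342 = -339)
(U(12) + P)*(-1581) = (12 - 339)*(-1581) = -327*(-1581) = 516987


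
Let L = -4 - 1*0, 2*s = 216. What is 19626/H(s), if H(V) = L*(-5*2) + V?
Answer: 9813/74 ≈ 132.61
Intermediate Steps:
s = 108 (s = (½)*216 = 108)
L = -4 (L = -4 + 0 = -4)
H(V) = 40 + V (H(V) = -(-20)*2 + V = -4*(-10) + V = 40 + V)
19626/H(s) = 19626/(40 + 108) = 19626/148 = 19626*(1/148) = 9813/74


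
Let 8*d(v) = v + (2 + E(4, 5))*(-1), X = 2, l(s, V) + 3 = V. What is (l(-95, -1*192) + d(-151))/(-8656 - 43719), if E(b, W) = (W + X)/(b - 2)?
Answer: 3433/838000 ≈ 0.0040967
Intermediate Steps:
l(s, V) = -3 + V
E(b, W) = (2 + W)/(-2 + b) (E(b, W) = (W + 2)/(b - 2) = (2 + W)/(-2 + b))
d(v) = -11/16 + v/8 (d(v) = (v + (2 + (2 + 5)/(-2 + 4))*(-1))/8 = (v + (2 + 7/2)*(-1))/8 = (v + (11/2)*(-1))/8 = (v - 11/2)/8 = (-11/2 + v)/8 = -11/16 + v/8)
(l(-95, -1*192) + d(-151))/(-8656 - 43719) = ((-3 - 1*192) + (-11/16 + (⅛)*(-151)))/(-8656 - 43719) = ((-3 - 192) + (-11/16 - 151/8))/(-52375) = (-195 - 313/16)*(-1/52375) = -3433/16*(-1/52375) = 3433/838000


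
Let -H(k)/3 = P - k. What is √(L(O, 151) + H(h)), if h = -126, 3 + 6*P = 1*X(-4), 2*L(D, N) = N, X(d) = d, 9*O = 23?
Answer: I*√299 ≈ 17.292*I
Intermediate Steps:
O = 23/9 (O = (⅑)*23 = 23/9 ≈ 2.5556)
L(D, N) = N/2
P = -7/6 (P = -½ + (1*(-4))/6 = -½ + (⅙)*(-4) = -½ - ⅔ = -7/6 ≈ -1.1667)
H(k) = 7/2 + 3*k (H(k) = -3*(-7/6 - k) = 7/2 + 3*k)
√(L(O, 151) + H(h)) = √((½)*151 + (7/2 + 3*(-126))) = √(151/2 + (7/2 - 378)) = √(151/2 - 749/2) = √(-299) = I*√299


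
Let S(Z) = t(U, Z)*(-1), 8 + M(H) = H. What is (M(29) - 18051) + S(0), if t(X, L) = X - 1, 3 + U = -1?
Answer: -18025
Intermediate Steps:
U = -4 (U = -3 - 1 = -4)
M(H) = -8 + H
t(X, L) = -1 + X
S(Z) = 5 (S(Z) = (-1 - 4)*(-1) = -5*(-1) = 5)
(M(29) - 18051) + S(0) = ((-8 + 29) - 18051) + 5 = (21 - 18051) + 5 = -18030 + 5 = -18025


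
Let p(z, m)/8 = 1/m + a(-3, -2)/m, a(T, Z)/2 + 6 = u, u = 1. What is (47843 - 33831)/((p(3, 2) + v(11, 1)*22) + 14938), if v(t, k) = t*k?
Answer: 3503/3786 ≈ 0.92525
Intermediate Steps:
a(T, Z) = -10 (a(T, Z) = -12 + 2*1 = -12 + 2 = -10)
p(z, m) = -72/m (p(z, m) = 8*(1/m - 10/m) = 8*(-9/m) = -72/m)
v(t, k) = k*t
(47843 - 33831)/((p(3, 2) + v(11, 1)*22) + 14938) = (47843 - 33831)/((-72/2 + (1*11)*22) + 14938) = 14012/((-72*½ + 11*22) + 14938) = 14012/((-36 + 242) + 14938) = 14012/(206 + 14938) = 14012/15144 = 14012*(1/15144) = 3503/3786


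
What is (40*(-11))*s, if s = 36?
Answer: -15840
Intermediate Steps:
(40*(-11))*s = (40*(-11))*36 = -440*36 = -15840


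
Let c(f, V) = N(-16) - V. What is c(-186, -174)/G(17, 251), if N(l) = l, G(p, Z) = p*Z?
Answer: 158/4267 ≈ 0.037028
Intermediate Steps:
G(p, Z) = Z*p
c(f, V) = -16 - V
c(-186, -174)/G(17, 251) = (-16 - 1*(-174))/((251*17)) = (-16 + 174)/4267 = 158*(1/4267) = 158/4267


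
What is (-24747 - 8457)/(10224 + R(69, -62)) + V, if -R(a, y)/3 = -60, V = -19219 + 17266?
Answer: -1696018/867 ≈ -1956.2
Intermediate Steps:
V = -1953
R(a, y) = 180 (R(a, y) = -3*(-60) = 180)
(-24747 - 8457)/(10224 + R(69, -62)) + V = (-24747 - 8457)/(10224 + 180) - 1953 = -33204/10404 - 1953 = -33204*1/10404 - 1953 = -2767/867 - 1953 = -1696018/867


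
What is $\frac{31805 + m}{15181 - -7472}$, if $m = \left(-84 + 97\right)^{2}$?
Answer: $\frac{10658}{7551} \approx 1.4115$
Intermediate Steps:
$m = 169$ ($m = 13^{2} = 169$)
$\frac{31805 + m}{15181 - -7472} = \frac{31805 + 169}{15181 - -7472} = \frac{31974}{15181 + \left(-10195 + 17667\right)} = \frac{31974}{15181 + 7472} = \frac{31974}{22653} = 31974 \cdot \frac{1}{22653} = \frac{10658}{7551}$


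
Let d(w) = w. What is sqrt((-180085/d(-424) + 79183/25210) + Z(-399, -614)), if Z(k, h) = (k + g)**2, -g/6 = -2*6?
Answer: 47*sqrt(347049598214570)/2672260 ≈ 327.65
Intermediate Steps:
g = 72 (g = -(-12)*6 = -6*(-12) = 72)
Z(k, h) = (72 + k)**2 (Z(k, h) = (k + 72)**2 = (72 + k)**2)
sqrt((-180085/d(-424) + 79183/25210) + Z(-399, -614)) = sqrt((-180085/(-424) + 79183/25210) + (72 - 399)**2) = sqrt((-180085*(-1/424) + 79183*(1/25210)) + (-327)**2) = sqrt((180085/424 + 79183/25210) + 106929) = sqrt(2286758221/5344520 + 106929) = sqrt(573770937301/5344520) = 47*sqrt(347049598214570)/2672260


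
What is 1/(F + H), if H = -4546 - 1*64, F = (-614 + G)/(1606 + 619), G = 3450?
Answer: -2225/10254414 ≈ -0.00021698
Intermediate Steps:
F = 2836/2225 (F = (-614 + 3450)/(1606 + 619) = 2836/2225 ≈ 1.2746)
H = -4610 (H = -4546 - 64 = -4610)
1/(F + H) = 1/(2836/2225 - 4610) = 1/(-10254414/2225) = -2225/10254414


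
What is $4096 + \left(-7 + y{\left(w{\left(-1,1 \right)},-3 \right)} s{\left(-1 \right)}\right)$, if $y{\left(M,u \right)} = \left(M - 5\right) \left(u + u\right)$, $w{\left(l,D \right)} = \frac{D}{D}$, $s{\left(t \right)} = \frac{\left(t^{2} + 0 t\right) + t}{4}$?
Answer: $4089$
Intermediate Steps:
$s{\left(t \right)} = \frac{t}{4} + \frac{t^{2}}{4}$ ($s{\left(t \right)} = \left(\left(t^{2} + 0\right) + t\right) \frac{1}{4} = \left(t^{2} + t\right) \frac{1}{4} = \left(t + t^{2}\right) \frac{1}{4} = \frac{t}{4} + \frac{t^{2}}{4}$)
$w{\left(l,D \right)} = 1$
$y{\left(M,u \right)} = 2 u \left(-5 + M\right)$ ($y{\left(M,u \right)} = \left(-5 + M\right) 2 u = 2 u \left(-5 + M\right)$)
$4096 + \left(-7 + y{\left(w{\left(-1,1 \right)},-3 \right)} s{\left(-1 \right)}\right) = 4096 - \left(7 - 2 \left(-3\right) \left(-5 + 1\right) \frac{1}{4} \left(-1\right) \left(1 - 1\right)\right) = 4096 - \left(7 - 2 \left(-3\right) \left(-4\right) \frac{1}{4} \left(-1\right) 0\right) = 4096 + \left(-7 + 24 \cdot 0\right) = 4096 + \left(-7 + 0\right) = 4096 - 7 = 4089$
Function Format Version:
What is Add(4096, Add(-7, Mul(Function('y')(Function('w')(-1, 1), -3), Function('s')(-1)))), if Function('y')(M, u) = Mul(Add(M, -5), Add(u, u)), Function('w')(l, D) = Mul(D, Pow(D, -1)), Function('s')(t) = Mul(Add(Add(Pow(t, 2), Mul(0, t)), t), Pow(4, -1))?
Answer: 4089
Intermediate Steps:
Function('s')(t) = Add(Mul(Rational(1, 4), t), Mul(Rational(1, 4), Pow(t, 2))) (Function('s')(t) = Mul(Add(Add(Pow(t, 2), 0), t), Rational(1, 4)) = Mul(Add(Pow(t, 2), t), Rational(1, 4)) = Mul(Add(t, Pow(t, 2)), Rational(1, 4)) = Add(Mul(Rational(1, 4), t), Mul(Rational(1, 4), Pow(t, 2))))
Function('w')(l, D) = 1
Function('y')(M, u) = Mul(2, u, Add(-5, M)) (Function('y')(M, u) = Mul(Add(-5, M), Mul(2, u)) = Mul(2, u, Add(-5, M)))
Add(4096, Add(-7, Mul(Function('y')(Function('w')(-1, 1), -3), Function('s')(-1)))) = Add(4096, Add(-7, Mul(Mul(2, -3, Add(-5, 1)), Mul(Rational(1, 4), -1, Add(1, -1))))) = Add(4096, Add(-7, Mul(Mul(2, -3, -4), Mul(Rational(1, 4), -1, 0)))) = Add(4096, Add(-7, Mul(24, 0))) = Add(4096, Add(-7, 0)) = Add(4096, -7) = 4089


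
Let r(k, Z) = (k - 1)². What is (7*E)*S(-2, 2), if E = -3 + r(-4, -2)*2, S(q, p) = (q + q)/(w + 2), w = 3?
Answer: -1316/5 ≈ -263.20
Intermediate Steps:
r(k, Z) = (-1 + k)²
S(q, p) = 2*q/5 (S(q, p) = (q + q)/(3 + 2) = (2*q)/5 = (2*q)*(⅕) = 2*q/5)
E = 47 (E = -3 + (-1 - 4)²*2 = -3 + (-5)²*2 = -3 + 25*2 = -3 + 50 = 47)
(7*E)*S(-2, 2) = (7*47)*((⅖)*(-2)) = 329*(-⅘) = -1316/5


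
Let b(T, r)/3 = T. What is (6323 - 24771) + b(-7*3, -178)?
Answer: -18511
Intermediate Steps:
b(T, r) = 3*T
(6323 - 24771) + b(-7*3, -178) = (6323 - 24771) + 3*(-7*3) = -18448 + 3*(-21) = -18448 - 63 = -18511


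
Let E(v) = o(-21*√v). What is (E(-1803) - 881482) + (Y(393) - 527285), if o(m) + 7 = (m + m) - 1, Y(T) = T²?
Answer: -1254326 - 42*I*√1803 ≈ -1.2543e+6 - 1783.4*I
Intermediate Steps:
o(m) = -8 + 2*m (o(m) = -7 + ((m + m) - 1) = -7 + (2*m - 1) = -7 + (-1 + 2*m) = -8 + 2*m)
E(v) = -8 - 42*√v (E(v) = -8 + 2*(-21*√v) = -8 - 42*√v)
(E(-1803) - 881482) + (Y(393) - 527285) = ((-8 - 42*I*√1803) - 881482) + (393² - 527285) = ((-8 - 42*I*√1803) - 881482) + (154449 - 527285) = ((-8 - 42*I*√1803) - 881482) - 372836 = (-881490 - 42*I*√1803) - 372836 = -1254326 - 42*I*√1803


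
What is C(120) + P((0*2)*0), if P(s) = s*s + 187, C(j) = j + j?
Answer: 427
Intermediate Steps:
C(j) = 2*j
P(s) = 187 + s² (P(s) = s² + 187 = 187 + s²)
C(120) + P((0*2)*0) = 2*120 + (187 + ((0*2)*0)²) = 240 + (187 + (0*0)²) = 240 + (187 + 0²) = 240 + (187 + 0) = 240 + 187 = 427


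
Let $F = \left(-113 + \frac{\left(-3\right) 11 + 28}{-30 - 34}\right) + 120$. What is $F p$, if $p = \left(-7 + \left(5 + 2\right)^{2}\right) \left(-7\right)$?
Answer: $- \frac{66591}{32} \approx -2081.0$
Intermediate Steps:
$p = -294$ ($p = \left(-7 + 7^{2}\right) \left(-7\right) = \left(-7 + 49\right) \left(-7\right) = 42 \left(-7\right) = -294$)
$F = \frac{453}{64}$ ($F = \left(-113 + \frac{-33 + 28}{-64}\right) + 120 = \left(-113 - - \frac{5}{64}\right) + 120 = \left(-113 + \frac{5}{64}\right) + 120 = - \frac{7227}{64} + 120 = \frac{453}{64} \approx 7.0781$)
$F p = \frac{453}{64} \left(-294\right) = - \frac{66591}{32}$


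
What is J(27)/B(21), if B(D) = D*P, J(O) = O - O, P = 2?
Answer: 0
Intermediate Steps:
J(O) = 0
B(D) = 2*D (B(D) = D*2 = 2*D)
J(27)/B(21) = 0/((2*21)) = 0/42 = 0*(1/42) = 0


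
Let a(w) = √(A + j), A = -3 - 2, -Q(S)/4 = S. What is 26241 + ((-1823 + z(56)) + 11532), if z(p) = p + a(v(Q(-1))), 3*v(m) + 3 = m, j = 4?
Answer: 36006 + I ≈ 36006.0 + 1.0*I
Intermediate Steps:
Q(S) = -4*S
A = -5
v(m) = -1 + m/3
a(w) = I (a(w) = √(-5 + 4) = √(-1) = I)
z(p) = I + p (z(p) = p + I = I + p)
26241 + ((-1823 + z(56)) + 11532) = 26241 + ((-1823 + (I + 56)) + 11532) = 26241 + ((-1823 + (56 + I)) + 11532) = 26241 + ((-1767 + I) + 11532) = 26241 + (9765 + I) = 36006 + I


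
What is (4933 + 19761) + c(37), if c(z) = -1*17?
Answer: 24677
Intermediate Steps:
c(z) = -17
(4933 + 19761) + c(37) = (4933 + 19761) - 17 = 24694 - 17 = 24677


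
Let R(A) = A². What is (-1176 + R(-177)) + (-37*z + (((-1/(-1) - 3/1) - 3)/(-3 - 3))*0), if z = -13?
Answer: 30634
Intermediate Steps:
(-1176 + R(-177)) + (-37*z + (((-1/(-1) - 3/1) - 3)/(-3 - 3))*0) = (-1176 + (-177)²) + (-37*(-13) + (((-1/(-1) - 3/1) - 3)/(-3 - 3))*0) = (-1176 + 31329) + (481 + (((-1*(-1) - 3*1) - 3)/(-6))*0) = 30153 + (481 + (((1 - 3) - 3)*(-⅙))*0) = 30153 + (481 + ((-2 - 3)*(-⅙))*0) = 30153 + (481 - 5*(-⅙)*0) = 30153 + (481 + (⅚)*0) = 30153 + (481 + 0) = 30153 + 481 = 30634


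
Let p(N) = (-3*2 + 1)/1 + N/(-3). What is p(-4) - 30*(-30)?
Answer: 2689/3 ≈ 896.33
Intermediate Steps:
p(N) = -5 - N/3 (p(N) = (-6 + 1)*1 + N*(-⅓) = -5*1 - N/3 = -5 - N/3)
p(-4) - 30*(-30) = (-5 - ⅓*(-4)) - 30*(-30) = (-5 + 4/3) + 900 = -11/3 + 900 = 2689/3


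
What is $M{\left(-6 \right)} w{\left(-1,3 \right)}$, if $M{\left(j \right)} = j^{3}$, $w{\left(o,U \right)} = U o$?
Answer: $648$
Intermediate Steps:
$M{\left(-6 \right)} w{\left(-1,3 \right)} = \left(-6\right)^{3} \cdot 3 \left(-1\right) = \left(-216\right) \left(-3\right) = 648$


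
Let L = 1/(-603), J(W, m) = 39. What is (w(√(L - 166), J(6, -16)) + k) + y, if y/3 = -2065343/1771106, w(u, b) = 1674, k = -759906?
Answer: -1342915440621/1771106 ≈ -7.5824e+5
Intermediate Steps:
L = -1/603 ≈ -0.0016584
y = -6196029/1771106 (y = 3*(-2065343/1771106) = -6196029/1771106 ≈ -3.4984)
(w(√(L - 166), J(6, -16)) + k) + y = (1674 - 759906) - 6196029/1771106 = -758232 - 6196029/1771106 = -1342915440621/1771106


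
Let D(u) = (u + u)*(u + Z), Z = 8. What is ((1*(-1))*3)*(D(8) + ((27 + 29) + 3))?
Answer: -945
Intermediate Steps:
D(u) = 2*u*(8 + u) (D(u) = (u + u)*(u + 8) = (2*u)*(8 + u) = 2*u*(8 + u))
((1*(-1))*3)*(D(8) + ((27 + 29) + 3)) = ((1*(-1))*3)*(2*8*(8 + 8) + ((27 + 29) + 3)) = (-1*3)*(2*8*16 + (56 + 3)) = -3*(256 + 59) = -3*315 = -945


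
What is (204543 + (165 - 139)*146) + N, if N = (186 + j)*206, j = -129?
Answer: 220081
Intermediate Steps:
N = 11742 (N = (186 - 129)*206 = 57*206 = 11742)
(204543 + (165 - 139)*146) + N = (204543 + (165 - 139)*146) + 11742 = (204543 + 26*146) + 11742 = (204543 + 3796) + 11742 = 208339 + 11742 = 220081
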